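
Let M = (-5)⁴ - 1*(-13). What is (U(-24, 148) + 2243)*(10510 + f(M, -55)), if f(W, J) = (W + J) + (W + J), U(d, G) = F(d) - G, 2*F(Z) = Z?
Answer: 24321108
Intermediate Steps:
F(Z) = Z/2
M = 638 (M = 625 + 13 = 638)
U(d, G) = d/2 - G
f(W, J) = 2*J + 2*W (f(W, J) = (J + W) + (J + W) = 2*J + 2*W)
(U(-24, 148) + 2243)*(10510 + f(M, -55)) = (((½)*(-24) - 1*148) + 2243)*(10510 + (2*(-55) + 2*638)) = ((-12 - 148) + 2243)*(10510 + (-110 + 1276)) = (-160 + 2243)*(10510 + 1166) = 2083*11676 = 24321108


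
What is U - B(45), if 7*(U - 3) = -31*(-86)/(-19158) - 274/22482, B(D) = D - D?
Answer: 24139051/8104761 ≈ 2.9784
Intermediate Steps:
B(D) = 0
U = 24139051/8104761 (U = 3 + (-31*(-86)/(-19158) - 274/22482)/7 = 3 + (2666*(-1/19158) - 274*1/22482)/7 = 3 + (-43/309 - 137/11241)/7 = 3 + (⅐)*(-175232/1157823) = 3 - 175232/8104761 = 24139051/8104761 ≈ 2.9784)
U - B(45) = 24139051/8104761 - 1*0 = 24139051/8104761 + 0 = 24139051/8104761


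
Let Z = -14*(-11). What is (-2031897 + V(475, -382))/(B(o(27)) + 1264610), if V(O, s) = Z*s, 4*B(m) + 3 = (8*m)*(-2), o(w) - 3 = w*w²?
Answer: -8362900/4743461 ≈ -1.7630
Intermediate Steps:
Z = 154
o(w) = 3 + w³ (o(w) = 3 + w*w² = 3 + w³)
B(m) = -¾ - 4*m (B(m) = -¾ + ((8*m)*(-2))/4 = -¾ + (-16*m)/4 = -¾ - 4*m)
V(O, s) = 154*s
(-2031897 + V(475, -382))/(B(o(27)) + 1264610) = (-2031897 + 154*(-382))/((-¾ - 4*(3 + 27³)) + 1264610) = (-2031897 - 58828)/((-¾ - 4*(3 + 19683)) + 1264610) = -2090725/((-¾ - 4*19686) + 1264610) = -2090725/((-¾ - 78744) + 1264610) = -2090725/(-314979/4 + 1264610) = -2090725/4743461/4 = -2090725*4/4743461 = -8362900/4743461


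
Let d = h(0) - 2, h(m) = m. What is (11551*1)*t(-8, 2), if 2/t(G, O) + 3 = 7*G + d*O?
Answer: -23102/63 ≈ -366.70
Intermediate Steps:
d = -2 (d = 0 - 2 = -2)
t(G, O) = 2/(-3 - 2*O + 7*G) (t(G, O) = 2/(-3 + (7*G - 2*O)) = 2/(-3 + (-2*O + 7*G)) = 2/(-3 - 2*O + 7*G))
(11551*1)*t(-8, 2) = (11551*1)*(2/(-3 - 2*2 + 7*(-8))) = 11551*(2/(-3 - 4 - 56)) = 11551*(2/(-63)) = 11551*(2*(-1/63)) = 11551*(-2/63) = -23102/63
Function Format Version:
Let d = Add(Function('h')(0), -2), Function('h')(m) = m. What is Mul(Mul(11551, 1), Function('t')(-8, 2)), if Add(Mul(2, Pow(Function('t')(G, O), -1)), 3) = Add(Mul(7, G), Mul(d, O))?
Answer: Rational(-23102, 63) ≈ -366.70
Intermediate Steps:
d = -2 (d = Add(0, -2) = -2)
Function('t')(G, O) = Mul(2, Pow(Add(-3, Mul(-2, O), Mul(7, G)), -1)) (Function('t')(G, O) = Mul(2, Pow(Add(-3, Add(Mul(7, G), Mul(-2, O))), -1)) = Mul(2, Pow(Add(-3, Add(Mul(-2, O), Mul(7, G))), -1)) = Mul(2, Pow(Add(-3, Mul(-2, O), Mul(7, G)), -1)))
Mul(Mul(11551, 1), Function('t')(-8, 2)) = Mul(Mul(11551, 1), Mul(2, Pow(Add(-3, Mul(-2, 2), Mul(7, -8)), -1))) = Mul(11551, Mul(2, Pow(Add(-3, -4, -56), -1))) = Mul(11551, Mul(2, Pow(-63, -1))) = Mul(11551, Mul(2, Rational(-1, 63))) = Mul(11551, Rational(-2, 63)) = Rational(-23102, 63)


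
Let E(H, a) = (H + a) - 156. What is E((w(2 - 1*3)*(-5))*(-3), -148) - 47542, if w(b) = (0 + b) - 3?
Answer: -47906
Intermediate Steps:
w(b) = -3 + b (w(b) = b - 3 = -3 + b)
E(H, a) = -156 + H + a
E((w(2 - 1*3)*(-5))*(-3), -148) - 47542 = (-156 + ((-3 + (2 - 1*3))*(-5))*(-3) - 148) - 47542 = (-156 + ((-3 + (2 - 3))*(-5))*(-3) - 148) - 47542 = (-156 + ((-3 - 1)*(-5))*(-3) - 148) - 47542 = (-156 - 4*(-5)*(-3) - 148) - 47542 = (-156 + 20*(-3) - 148) - 47542 = (-156 - 60 - 148) - 47542 = -364 - 47542 = -47906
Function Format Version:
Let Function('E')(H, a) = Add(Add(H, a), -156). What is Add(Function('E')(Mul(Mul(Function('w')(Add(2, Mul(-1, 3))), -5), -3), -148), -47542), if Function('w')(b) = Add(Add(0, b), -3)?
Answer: -47906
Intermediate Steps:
Function('w')(b) = Add(-3, b) (Function('w')(b) = Add(b, -3) = Add(-3, b))
Function('E')(H, a) = Add(-156, H, a)
Add(Function('E')(Mul(Mul(Function('w')(Add(2, Mul(-1, 3))), -5), -3), -148), -47542) = Add(Add(-156, Mul(Mul(Add(-3, Add(2, Mul(-1, 3))), -5), -3), -148), -47542) = Add(Add(-156, Mul(Mul(Add(-3, Add(2, -3)), -5), -3), -148), -47542) = Add(Add(-156, Mul(Mul(Add(-3, -1), -5), -3), -148), -47542) = Add(Add(-156, Mul(Mul(-4, -5), -3), -148), -47542) = Add(Add(-156, Mul(20, -3), -148), -47542) = Add(Add(-156, -60, -148), -47542) = Add(-364, -47542) = -47906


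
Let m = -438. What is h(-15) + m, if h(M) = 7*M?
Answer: -543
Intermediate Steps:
h(-15) + m = 7*(-15) - 438 = -105 - 438 = -543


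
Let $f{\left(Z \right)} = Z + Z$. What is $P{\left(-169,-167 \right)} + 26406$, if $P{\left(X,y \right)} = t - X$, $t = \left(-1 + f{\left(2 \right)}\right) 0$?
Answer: $26575$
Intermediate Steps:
$f{\left(Z \right)} = 2 Z$
$t = 0$ ($t = \left(-1 + 2 \cdot 2\right) 0 = \left(-1 + 4\right) 0 = 3 \cdot 0 = 0$)
$P{\left(X,y \right)} = - X$ ($P{\left(X,y \right)} = 0 - X = - X$)
$P{\left(-169,-167 \right)} + 26406 = \left(-1\right) \left(-169\right) + 26406 = 169 + 26406 = 26575$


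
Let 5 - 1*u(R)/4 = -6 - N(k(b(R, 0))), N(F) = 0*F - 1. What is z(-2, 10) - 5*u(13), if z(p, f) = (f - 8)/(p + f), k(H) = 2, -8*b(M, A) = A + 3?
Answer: -799/4 ≈ -199.75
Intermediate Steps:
b(M, A) = -3/8 - A/8 (b(M, A) = -(A + 3)/8 = -(3 + A)/8 = -3/8 - A/8)
N(F) = -1 (N(F) = 0 - 1 = -1)
z(p, f) = (-8 + f)/(f + p)
u(R) = 40 (u(R) = 20 - 4*(-6 - 1*(-1)) = 20 - 4*(-6 + 1) = 20 - 4*(-5) = 20 + 20 = 40)
z(-2, 10) - 5*u(13) = (-8 + 10)/(10 - 2) - 5*40 = 2/8 - 200 = (⅛)*2 - 200 = ¼ - 200 = -799/4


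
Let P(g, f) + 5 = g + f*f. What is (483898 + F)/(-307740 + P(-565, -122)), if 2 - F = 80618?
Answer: -201641/146713 ≈ -1.3744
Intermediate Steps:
F = -80616 (F = 2 - 1*80618 = 2 - 80618 = -80616)
P(g, f) = -5 + g + f² (P(g, f) = -5 + (g + f*f) = -5 + (g + f²) = -5 + g + f²)
(483898 + F)/(-307740 + P(-565, -122)) = (483898 - 80616)/(-307740 + (-5 - 565 + (-122)²)) = 403282/(-307740 + (-5 - 565 + 14884)) = 403282/(-307740 + 14314) = 403282/(-293426) = 403282*(-1/293426) = -201641/146713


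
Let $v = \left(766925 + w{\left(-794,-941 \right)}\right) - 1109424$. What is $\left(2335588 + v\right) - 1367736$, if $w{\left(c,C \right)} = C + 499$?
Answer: $624911$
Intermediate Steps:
$w{\left(c,C \right)} = 499 + C$
$v = -342941$ ($v = \left(766925 + \left(499 - 941\right)\right) - 1109424 = \left(766925 - 442\right) - 1109424 = 766483 - 1109424 = -342941$)
$\left(2335588 + v\right) - 1367736 = \left(2335588 - 342941\right) - 1367736 = 1992647 - 1367736 = 624911$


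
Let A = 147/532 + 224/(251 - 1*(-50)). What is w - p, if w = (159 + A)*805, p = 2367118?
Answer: -7314769289/3268 ≈ -2.2383e+6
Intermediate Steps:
A = 3335/3268 (A = 147*(1/532) + 224/(251 + 50) = 21/76 + 224/301 = 21/76 + 224*(1/301) = 21/76 + 32/43 = 3335/3268 ≈ 1.0205)
w = 420972335/3268 (w = (159 + 3335/3268)*805 = (522947/3268)*805 = 420972335/3268 ≈ 1.2882e+5)
w - p = 420972335/3268 - 1*2367118 = 420972335/3268 - 2367118 = -7314769289/3268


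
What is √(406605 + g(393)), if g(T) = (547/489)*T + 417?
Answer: √10825847609/163 ≈ 638.33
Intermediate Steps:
g(T) = 417 + 547*T/489 (g(T) = (547*(1/489))*T + 417 = 547*T/489 + 417 = 417 + 547*T/489)
√(406605 + g(393)) = √(406605 + (417 + (547/489)*393)) = √(406605 + (417 + 71657/163)) = √(406605 + 139628/163) = √(66416243/163) = √10825847609/163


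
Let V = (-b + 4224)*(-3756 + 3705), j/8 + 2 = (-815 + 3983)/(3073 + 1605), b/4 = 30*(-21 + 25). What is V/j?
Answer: 126306/7 ≈ 18044.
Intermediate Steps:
b = 480 (b = 4*(30*(-21 + 25)) = 4*(30*4) = 4*120 = 480)
j = -24752/2339 (j = -16 + 8*((-815 + 3983)/(3073 + 1605)) = -16 + 8*(3168/4678) = -16 + 8*(3168*(1/4678)) = -16 + 8*(1584/2339) = -16 + 12672/2339 = -24752/2339 ≈ -10.582)
V = -190944 (V = (-1*480 + 4224)*(-3756 + 3705) = (-480 + 4224)*(-51) = 3744*(-51) = -190944)
V/j = -190944/(-24752/2339) = -190944*(-2339/24752) = 126306/7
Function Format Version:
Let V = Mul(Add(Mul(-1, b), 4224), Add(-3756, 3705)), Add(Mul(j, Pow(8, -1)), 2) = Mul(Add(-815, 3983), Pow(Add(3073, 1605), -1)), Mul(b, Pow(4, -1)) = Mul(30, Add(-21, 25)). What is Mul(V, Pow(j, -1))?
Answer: Rational(126306, 7) ≈ 18044.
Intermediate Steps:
b = 480 (b = Mul(4, Mul(30, Add(-21, 25))) = Mul(4, Mul(30, 4)) = Mul(4, 120) = 480)
j = Rational(-24752, 2339) (j = Add(-16, Mul(8, Mul(Add(-815, 3983), Pow(Add(3073, 1605), -1)))) = Add(-16, Mul(8, Mul(3168, Pow(4678, -1)))) = Add(-16, Mul(8, Mul(3168, Rational(1, 4678)))) = Add(-16, Mul(8, Rational(1584, 2339))) = Add(-16, Rational(12672, 2339)) = Rational(-24752, 2339) ≈ -10.582)
V = -190944 (V = Mul(Add(Mul(-1, 480), 4224), Add(-3756, 3705)) = Mul(Add(-480, 4224), -51) = Mul(3744, -51) = -190944)
Mul(V, Pow(j, -1)) = Mul(-190944, Pow(Rational(-24752, 2339), -1)) = Mul(-190944, Rational(-2339, 24752)) = Rational(126306, 7)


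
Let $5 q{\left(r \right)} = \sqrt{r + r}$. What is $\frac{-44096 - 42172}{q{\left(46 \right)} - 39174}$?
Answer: $\frac{812370825}{368894777} + \frac{8295 \sqrt{23}}{368894777} \approx 2.2023$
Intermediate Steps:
$q{\left(r \right)} = \frac{\sqrt{2} \sqrt{r}}{5}$ ($q{\left(r \right)} = \frac{\sqrt{r + r}}{5} = \frac{\sqrt{2 r}}{5} = \frac{\sqrt{2} \sqrt{r}}{5}$)
$\frac{-44096 - 42172}{q{\left(46 \right)} - 39174} = \frac{-44096 - 42172}{\frac{\sqrt{2} \sqrt{46}}{5} - 39174} = - \frac{86268}{\frac{2 \sqrt{23}}{5} - 39174} = - \frac{86268}{-39174 + \frac{2 \sqrt{23}}{5}}$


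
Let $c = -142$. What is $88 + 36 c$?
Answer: $-5024$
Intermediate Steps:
$88 + 36 c = 88 + 36 \left(-142\right) = 88 - 5112 = -5024$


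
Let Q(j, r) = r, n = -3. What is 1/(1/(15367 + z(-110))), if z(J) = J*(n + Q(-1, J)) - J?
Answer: 27907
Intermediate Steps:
z(J) = -J + J*(-3 + J) (z(J) = J*(-3 + J) - J = -J + J*(-3 + J))
1/(1/(15367 + z(-110))) = 1/(1/(15367 - 110*(-4 - 110))) = 1/(1/(15367 - 110*(-114))) = 1/(1/(15367 + 12540)) = 1/(1/27907) = 27907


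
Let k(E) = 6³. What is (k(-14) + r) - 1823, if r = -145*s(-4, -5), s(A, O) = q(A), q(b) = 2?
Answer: -1897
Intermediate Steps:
s(A, O) = 2
k(E) = 216
r = -290 (r = -145*2 = -290)
(k(-14) + r) - 1823 = (216 - 290) - 1823 = -74 - 1823 = -1897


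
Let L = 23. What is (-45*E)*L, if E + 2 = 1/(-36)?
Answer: 8395/4 ≈ 2098.8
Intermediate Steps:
E = -73/36 (E = -2 + 1/(-36) = -2 - 1/36 = -73/36 ≈ -2.0278)
(-45*E)*L = -45*(-73/36)*23 = (365/4)*23 = 8395/4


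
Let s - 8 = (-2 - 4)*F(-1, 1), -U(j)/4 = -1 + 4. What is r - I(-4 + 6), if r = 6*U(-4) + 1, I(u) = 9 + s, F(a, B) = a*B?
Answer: -94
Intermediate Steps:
F(a, B) = B*a
U(j) = -12 (U(j) = -4*(-1 + 4) = -4*3 = -12)
s = 14 (s = 8 + (-2 - 4)*(1*(-1)) = 8 - 6*(-1) = 8 + 6 = 14)
I(u) = 23 (I(u) = 9 + 14 = 23)
r = -71 (r = 6*(-12) + 1 = -72 + 1 = -71)
r - I(-4 + 6) = -71 - 1*23 = -71 - 23 = -94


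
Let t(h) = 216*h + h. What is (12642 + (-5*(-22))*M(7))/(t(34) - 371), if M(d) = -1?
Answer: 964/539 ≈ 1.7885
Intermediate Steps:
t(h) = 217*h
(12642 + (-5*(-22))*M(7))/(t(34) - 371) = (12642 - 5*(-22)*(-1))/(217*34 - 371) = (12642 + 110*(-1))/(7378 - 371) = (12642 - 110)/7007 = 12532*(1/7007) = 964/539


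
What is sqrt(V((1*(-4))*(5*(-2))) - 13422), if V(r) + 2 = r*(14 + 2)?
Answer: 4*I*sqrt(799) ≈ 113.07*I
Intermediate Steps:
V(r) = -2 + 16*r (V(r) = -2 + r*(14 + 2) = -2 + r*16 = -2 + 16*r)
sqrt(V((1*(-4))*(5*(-2))) - 13422) = sqrt((-2 + 16*((1*(-4))*(5*(-2)))) - 13422) = sqrt((-2 + 16*(-4*(-10))) - 13422) = sqrt((-2 + 16*40) - 13422) = sqrt((-2 + 640) - 13422) = sqrt(638 - 13422) = sqrt(-12784) = 4*I*sqrt(799)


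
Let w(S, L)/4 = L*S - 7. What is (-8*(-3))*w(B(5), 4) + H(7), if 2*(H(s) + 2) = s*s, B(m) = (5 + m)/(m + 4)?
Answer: -1337/6 ≈ -222.83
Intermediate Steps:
B(m) = (5 + m)/(4 + m)
w(S, L) = -28 + 4*L*S (w(S, L) = 4*(L*S - 7) = 4*(-7 + L*S) = -28 + 4*L*S)
H(s) = -2 + s²/2 (H(s) = -2 + (s*s)/2 = -2 + s²/2)
(-8*(-3))*w(B(5), 4) + H(7) = (-8*(-3))*(-28 + 4*4*((5 + 5)/(4 + 5))) + (-2 + (½)*7²) = 24*(-28 + 4*4*(10/9)) + (-2 + (½)*49) = 24*(-28 + 4*4*((⅑)*10)) + (-2 + 49/2) = 24*(-28 + 4*4*(10/9)) + 45/2 = 24*(-28 + 160/9) + 45/2 = 24*(-92/9) + 45/2 = -736/3 + 45/2 = -1337/6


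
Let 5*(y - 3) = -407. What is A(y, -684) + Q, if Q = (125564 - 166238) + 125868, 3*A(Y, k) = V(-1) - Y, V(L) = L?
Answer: 426099/5 ≈ 85220.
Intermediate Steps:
y = -392/5 (y = 3 + (⅕)*(-407) = 3 - 407/5 = -392/5 ≈ -78.400)
A(Y, k) = -⅓ - Y/3 (A(Y, k) = (-1 - Y)/3 = -⅓ - Y/3)
Q = 85194 (Q = -40674 + 125868 = 85194)
A(y, -684) + Q = (-⅓ - ⅓*(-392/5)) + 85194 = (-⅓ + 392/15) + 85194 = 129/5 + 85194 = 426099/5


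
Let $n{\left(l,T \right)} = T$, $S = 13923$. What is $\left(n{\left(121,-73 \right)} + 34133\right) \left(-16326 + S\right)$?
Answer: $-81846180$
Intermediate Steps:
$\left(n{\left(121,-73 \right)} + 34133\right) \left(-16326 + S\right) = \left(-73 + 34133\right) \left(-16326 + 13923\right) = 34060 \left(-2403\right) = -81846180$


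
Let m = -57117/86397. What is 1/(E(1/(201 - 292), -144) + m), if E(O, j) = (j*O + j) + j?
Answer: -2620709/752349685 ≈ -0.0034834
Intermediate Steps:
E(O, j) = 2*j + O*j (E(O, j) = (O*j + j) + j = (j + O*j) + j = 2*j + O*j)
m = -19039/28799 (m = -57117*1/86397 = -19039/28799 ≈ -0.66110)
1/(E(1/(201 - 292), -144) + m) = 1/(-144*(2 + 1/(201 - 292)) - 19039/28799) = 1/(-144*(2 + 1/(-91)) - 19039/28799) = 1/(-144*(2 - 1/91) - 19039/28799) = 1/(-144*181/91 - 19039/28799) = 1/(-26064/91 - 19039/28799) = 1/(-752349685/2620709) = -2620709/752349685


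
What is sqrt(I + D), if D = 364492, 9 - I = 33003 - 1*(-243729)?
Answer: sqrt(87769) ≈ 296.26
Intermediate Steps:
I = -276723 (I = 9 - (33003 - 1*(-243729)) = 9 - (33003 + 243729) = 9 - 1*276732 = 9 - 276732 = -276723)
sqrt(I + D) = sqrt(-276723 + 364492) = sqrt(87769)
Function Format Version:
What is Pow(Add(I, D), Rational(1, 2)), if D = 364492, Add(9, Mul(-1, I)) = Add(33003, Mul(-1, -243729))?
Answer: Pow(87769, Rational(1, 2)) ≈ 296.26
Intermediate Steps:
I = -276723 (I = Add(9, Mul(-1, Add(33003, Mul(-1, -243729)))) = Add(9, Mul(-1, Add(33003, 243729))) = Add(9, Mul(-1, 276732)) = Add(9, -276732) = -276723)
Pow(Add(I, D), Rational(1, 2)) = Pow(Add(-276723, 364492), Rational(1, 2)) = Pow(87769, Rational(1, 2))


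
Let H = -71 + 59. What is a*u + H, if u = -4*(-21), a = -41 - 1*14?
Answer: -4632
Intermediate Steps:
H = -12
a = -55 (a = -41 - 14 = -55)
u = 84
a*u + H = -55*84 - 12 = -4620 - 12 = -4632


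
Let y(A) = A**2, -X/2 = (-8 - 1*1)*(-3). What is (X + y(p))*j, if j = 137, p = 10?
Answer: 6302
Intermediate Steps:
X = -54 (X = -2*(-8 - 1*1)*(-3) = -2*(-8 - 1)*(-3) = -(-18)*(-3) = -2*27 = -54)
(X + y(p))*j = (-54 + 10**2)*137 = (-54 + 100)*137 = 46*137 = 6302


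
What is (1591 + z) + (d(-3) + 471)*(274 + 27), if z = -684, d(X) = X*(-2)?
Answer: 144484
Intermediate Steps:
d(X) = -2*X
(1591 + z) + (d(-3) + 471)*(274 + 27) = (1591 - 684) + (-2*(-3) + 471)*(274 + 27) = 907 + (6 + 471)*301 = 907 + 477*301 = 907 + 143577 = 144484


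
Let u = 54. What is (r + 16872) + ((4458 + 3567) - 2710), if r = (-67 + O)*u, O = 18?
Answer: 19541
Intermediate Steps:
r = -2646 (r = (-67 + 18)*54 = -49*54 = -2646)
(r + 16872) + ((4458 + 3567) - 2710) = (-2646 + 16872) + ((4458 + 3567) - 2710) = 14226 + (8025 - 2710) = 14226 + 5315 = 19541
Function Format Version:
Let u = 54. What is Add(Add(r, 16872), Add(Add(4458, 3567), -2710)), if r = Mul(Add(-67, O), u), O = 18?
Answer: 19541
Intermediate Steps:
r = -2646 (r = Mul(Add(-67, 18), 54) = Mul(-49, 54) = -2646)
Add(Add(r, 16872), Add(Add(4458, 3567), -2710)) = Add(Add(-2646, 16872), Add(Add(4458, 3567), -2710)) = Add(14226, Add(8025, -2710)) = Add(14226, 5315) = 19541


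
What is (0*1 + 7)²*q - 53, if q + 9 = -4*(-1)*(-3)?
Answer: -1082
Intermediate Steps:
q = -21 (q = -9 - 4*(-1)*(-3) = -9 + 4*(-3) = -9 - 12 = -21)
(0*1 + 7)²*q - 53 = (0*1 + 7)²*(-21) - 53 = (0 + 7)²*(-21) - 53 = 7²*(-21) - 53 = 49*(-21) - 53 = -1029 - 53 = -1082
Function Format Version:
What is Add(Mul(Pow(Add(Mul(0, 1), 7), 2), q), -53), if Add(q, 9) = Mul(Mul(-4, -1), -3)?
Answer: -1082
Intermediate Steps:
q = -21 (q = Add(-9, Mul(Mul(-4, -1), -3)) = Add(-9, Mul(4, -3)) = Add(-9, -12) = -21)
Add(Mul(Pow(Add(Mul(0, 1), 7), 2), q), -53) = Add(Mul(Pow(Add(Mul(0, 1), 7), 2), -21), -53) = Add(Mul(Pow(Add(0, 7), 2), -21), -53) = Add(Mul(Pow(7, 2), -21), -53) = Add(Mul(49, -21), -53) = Add(-1029, -53) = -1082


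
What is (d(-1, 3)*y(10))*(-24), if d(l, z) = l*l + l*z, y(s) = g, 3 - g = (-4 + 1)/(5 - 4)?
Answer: 288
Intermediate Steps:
g = 6 (g = 3 - (-4 + 1)/(5 - 4) = 3 - (-3)/1 = 3 - (-3) = 3 - 1*(-3) = 3 + 3 = 6)
y(s) = 6
d(l, z) = l² + l*z
(d(-1, 3)*y(10))*(-24) = (-(-1 + 3)*6)*(-24) = (-1*2*6)*(-24) = -2*6*(-24) = -12*(-24) = 288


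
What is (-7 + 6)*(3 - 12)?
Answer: 9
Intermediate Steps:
(-7 + 6)*(3 - 12) = -1*(-9) = 9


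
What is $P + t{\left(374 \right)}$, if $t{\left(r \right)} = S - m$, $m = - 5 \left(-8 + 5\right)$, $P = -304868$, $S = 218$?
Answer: $-304665$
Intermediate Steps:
$m = 15$ ($m = \left(-5\right) \left(-3\right) = 15$)
$t{\left(r \right)} = 203$ ($t{\left(r \right)} = 218 - 15 = 203$)
$P + t{\left(374 \right)} = -304868 + 203 = -304665$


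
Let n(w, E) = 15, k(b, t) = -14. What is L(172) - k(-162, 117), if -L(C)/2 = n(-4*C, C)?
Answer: -16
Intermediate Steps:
L(C) = -30 (L(C) = -2*15 = -30)
L(172) - k(-162, 117) = -30 - 1*(-14) = -30 + 14 = -16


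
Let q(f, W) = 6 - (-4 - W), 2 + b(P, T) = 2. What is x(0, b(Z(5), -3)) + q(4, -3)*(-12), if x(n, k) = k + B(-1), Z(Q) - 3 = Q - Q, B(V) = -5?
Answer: -89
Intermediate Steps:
Z(Q) = 3 (Z(Q) = 3 + (Q - Q) = 3 + 0 = 3)
b(P, T) = 0 (b(P, T) = -2 + 2 = 0)
q(f, W) = 10 + W (q(f, W) = 6 + (4 + W) = 10 + W)
x(n, k) = -5 + k (x(n, k) = k - 5 = -5 + k)
x(0, b(Z(5), -3)) + q(4, -3)*(-12) = (-5 + 0) + (10 - 3)*(-12) = -5 + 7*(-12) = -5 - 84 = -89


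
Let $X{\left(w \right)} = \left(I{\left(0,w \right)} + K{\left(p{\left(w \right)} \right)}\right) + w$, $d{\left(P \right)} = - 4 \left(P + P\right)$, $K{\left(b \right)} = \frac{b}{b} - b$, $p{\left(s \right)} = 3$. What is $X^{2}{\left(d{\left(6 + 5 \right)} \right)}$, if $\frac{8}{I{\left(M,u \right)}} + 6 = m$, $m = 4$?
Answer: $8836$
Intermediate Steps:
$I{\left(M,u \right)} = -4$ ($I{\left(M,u \right)} = \frac{8}{-6 + 4} = \frac{8}{-2} = 8 \left(- \frac{1}{2}\right) = -4$)
$K{\left(b \right)} = 1 - b$
$d{\left(P \right)} = - 8 P$ ($d{\left(P \right)} = - 4 \cdot 2 P = - 8 P$)
$X{\left(w \right)} = -6 + w$ ($X{\left(w \right)} = \left(-4 + \left(1 - 3\right)\right) + w = \left(-4 - 2\right) + w = -6 + w$)
$X^{2}{\left(d{\left(6 + 5 \right)} \right)} = \left(-6 - 8 \left(6 + 5\right)\right)^{2} = \left(-6 - 88\right)^{2} = \left(-94\right)^{2} = 8836$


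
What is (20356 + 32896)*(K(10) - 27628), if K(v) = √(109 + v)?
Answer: -1471246256 + 53252*√119 ≈ -1.4707e+9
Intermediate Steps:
(20356 + 32896)*(K(10) - 27628) = (20356 + 32896)*(√(109 + 10) - 27628) = 53252*(√119 - 27628) = 53252*(-27628 + √119) = -1471246256 + 53252*√119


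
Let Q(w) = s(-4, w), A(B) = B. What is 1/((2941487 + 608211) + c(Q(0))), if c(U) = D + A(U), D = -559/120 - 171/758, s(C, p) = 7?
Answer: 45480/161440361279 ≈ 2.8171e-7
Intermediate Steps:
D = -222121/45480 (D = -559*1/120 - 171*1/758 = -559/120 - 171/758 = -222121/45480 ≈ -4.8839)
Q(w) = 7
c(U) = -222121/45480 + U
1/((2941487 + 608211) + c(Q(0))) = 1/((2941487 + 608211) + (-222121/45480 + 7)) = 1/(3549698 + 96239/45480) = 1/(161440361279/45480) = 45480/161440361279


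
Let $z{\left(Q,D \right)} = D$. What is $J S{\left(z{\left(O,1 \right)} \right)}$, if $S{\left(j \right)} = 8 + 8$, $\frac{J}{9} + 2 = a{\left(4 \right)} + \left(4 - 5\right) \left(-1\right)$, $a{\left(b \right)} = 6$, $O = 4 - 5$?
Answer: $720$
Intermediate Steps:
$O = -1$ ($O = 4 - 5 = -1$)
$J = 45$ ($J = -18 + 9 \left(6 + \left(4 - 5\right) \left(-1\right)\right) = -18 + 9 \left(6 - -1\right) = -18 + 9 \left(6 + 1\right) = -18 + 9 \cdot 7 = -18 + 63 = 45$)
$S{\left(j \right)} = 16$
$J S{\left(z{\left(O,1 \right)} \right)} = 45 \cdot 16 = 720$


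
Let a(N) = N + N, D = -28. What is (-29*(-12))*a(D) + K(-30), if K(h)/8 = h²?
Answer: -12288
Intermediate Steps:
a(N) = 2*N
K(h) = 8*h²
(-29*(-12))*a(D) + K(-30) = (-29*(-12))*(2*(-28)) + 8*(-30)² = 348*(-56) + 8*900 = -19488 + 7200 = -12288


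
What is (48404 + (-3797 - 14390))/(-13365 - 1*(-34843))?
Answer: 30217/21478 ≈ 1.4069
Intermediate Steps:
(48404 + (-3797 - 14390))/(-13365 - 1*(-34843)) = (48404 - 18187)/(-13365 + 34843) = 30217/21478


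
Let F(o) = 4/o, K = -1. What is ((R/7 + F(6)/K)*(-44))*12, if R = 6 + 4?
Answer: -2816/7 ≈ -402.29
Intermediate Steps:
R = 10
((R/7 + F(6)/K)*(-44))*12 = ((10/7 + (4/6)/(-1))*(-44))*12 = ((10*(⅐) + (4*(⅙))*(-1))*(-44))*12 = ((10/7 + (⅔)*(-1))*(-44))*12 = ((10/7 - ⅔)*(-44))*12 = ((16/21)*(-44))*12 = -704/21*12 = -2816/7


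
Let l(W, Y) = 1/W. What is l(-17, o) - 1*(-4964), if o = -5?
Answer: 84387/17 ≈ 4963.9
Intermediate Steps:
l(-17, o) - 1*(-4964) = 1/(-17) - 1*(-4964) = -1/17 + 4964 = 84387/17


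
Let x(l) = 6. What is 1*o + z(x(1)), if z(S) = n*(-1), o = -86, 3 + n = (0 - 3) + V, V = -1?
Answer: -79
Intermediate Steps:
n = -7 (n = -3 + ((0 - 3) - 1) = -3 + (-3 - 1) = -3 - 4 = -7)
z(S) = 7 (z(S) = -7*(-1) = 7)
1*o + z(x(1)) = 1*(-86) + 7 = -86 + 7 = -79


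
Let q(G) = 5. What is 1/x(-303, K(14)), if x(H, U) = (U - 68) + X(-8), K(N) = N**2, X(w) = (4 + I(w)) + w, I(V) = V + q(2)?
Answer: 1/121 ≈ 0.0082645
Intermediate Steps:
I(V) = 5 + V (I(V) = V + 5 = 5 + V)
X(w) = 9 + 2*w (X(w) = (4 + (5 + w)) + w = (9 + w) + w = 9 + 2*w)
x(H, U) = -75 + U (x(H, U) = (U - 68) + (9 + 2*(-8)) = (-68 + U) + (9 - 16) = (-68 + U) - 7 = -75 + U)
1/x(-303, K(14)) = 1/(-75 + 14**2) = 1/(-75 + 196) = 1/121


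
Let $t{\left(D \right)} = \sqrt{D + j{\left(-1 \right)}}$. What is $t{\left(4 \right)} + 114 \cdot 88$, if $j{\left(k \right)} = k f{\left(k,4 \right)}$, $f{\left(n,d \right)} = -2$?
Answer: $10032 + \sqrt{6} \approx 10034.0$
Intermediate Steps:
$j{\left(k \right)} = - 2 k$ ($j{\left(k \right)} = k \left(-2\right) = - 2 k$)
$t{\left(D \right)} = \sqrt{2 + D}$ ($t{\left(D \right)} = \sqrt{D - -2} = \sqrt{D + 2} = \sqrt{2 + D}$)
$t{\left(4 \right)} + 114 \cdot 88 = \sqrt{2 + 4} + 114 \cdot 88 = \sqrt{6} + 10032 = 10032 + \sqrt{6}$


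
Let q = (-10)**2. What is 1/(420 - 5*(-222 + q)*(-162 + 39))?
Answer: -1/74610 ≈ -1.3403e-5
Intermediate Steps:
q = 100
1/(420 - 5*(-222 + q)*(-162 + 39)) = 1/(420 - 5*(-222 + 100)*(-162 + 39)) = 1/(420 - (-610)*(-123)) = 1/(420 - 5*15006) = 1/(420 - 75030) = 1/(-74610) = -1/74610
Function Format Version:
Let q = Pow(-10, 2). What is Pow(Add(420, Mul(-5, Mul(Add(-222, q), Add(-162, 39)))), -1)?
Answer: Rational(-1, 74610) ≈ -1.3403e-5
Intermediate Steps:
q = 100
Pow(Add(420, Mul(-5, Mul(Add(-222, q), Add(-162, 39)))), -1) = Pow(Add(420, Mul(-5, Mul(Add(-222, 100), Add(-162, 39)))), -1) = Pow(Add(420, Mul(-5, Mul(-122, -123))), -1) = Pow(Add(420, Mul(-5, 15006)), -1) = Pow(Add(420, -75030), -1) = Pow(-74610, -1) = Rational(-1, 74610)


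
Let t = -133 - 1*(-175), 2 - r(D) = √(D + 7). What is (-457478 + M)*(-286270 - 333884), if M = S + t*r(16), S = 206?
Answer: 283526966952 + 26046468*√23 ≈ 2.8365e+11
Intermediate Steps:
r(D) = 2 - √(7 + D) (r(D) = 2 - √(D + 7) = 2 - √(7 + D))
t = 42 (t = -133 + 175 = 42)
M = 290 - 42*√23 (M = 206 + 42*(2 - √(7 + 16)) = 206 + 42*(2 - √23) = 206 + (84 - 42*√23) = 290 - 42*√23 ≈ 88.575)
(-457478 + M)*(-286270 - 333884) = (-457478 + (290 - 42*√23))*(-286270 - 333884) = (-457188 - 42*√23)*(-620154) = 283526966952 + 26046468*√23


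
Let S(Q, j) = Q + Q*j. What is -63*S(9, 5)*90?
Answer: -306180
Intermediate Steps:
-63*S(9, 5)*90 = -567*(1 + 5)*90 = -567*6*90 = -63*54*90 = -3402*90 = -306180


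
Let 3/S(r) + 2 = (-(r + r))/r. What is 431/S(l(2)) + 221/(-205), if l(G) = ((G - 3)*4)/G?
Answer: -354083/615 ≈ -575.75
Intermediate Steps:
l(G) = (-12 + 4*G)/G (l(G) = ((-3 + G)*4)/G = (-12 + 4*G)/G)
S(r) = -¾ (S(r) = 3/(-2 + (-(r + r))/r) = 3/(-2 + (-2*r)/r) = 3/(-2 - 2) = 3/(-4) = 3*(-¼) = -¾)
431/S(l(2)) + 221/(-205) = 431/(-¾) + 221/(-205) = 431*(-4/3) + 221*(-1/205) = -1724/3 - 221/205 = -354083/615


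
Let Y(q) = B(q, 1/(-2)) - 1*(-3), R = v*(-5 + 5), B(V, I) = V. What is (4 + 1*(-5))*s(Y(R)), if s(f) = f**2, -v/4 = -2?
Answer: -9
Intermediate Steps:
v = 8 (v = -4*(-2) = 8)
R = 0 (R = 8*(-5 + 5) = 8*0 = 0)
Y(q) = 3 + q (Y(q) = q - 1*(-3) = q + 3 = 3 + q)
(4 + 1*(-5))*s(Y(R)) = (4 + 1*(-5))*(3 + 0)**2 = (4 - 5)*3**2 = -1*9 = -9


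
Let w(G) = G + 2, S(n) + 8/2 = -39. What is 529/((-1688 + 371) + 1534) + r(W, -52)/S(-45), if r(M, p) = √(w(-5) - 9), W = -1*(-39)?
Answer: 529/217 - 2*I*√3/43 ≈ 2.4378 - 0.08056*I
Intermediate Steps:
S(n) = -43 (S(n) = -4 - 39 = -43)
W = 39
w(G) = 2 + G
r(M, p) = 2*I*√3 (r(M, p) = √((2 - 5) - 9) = √(-3 - 9) = √(-12) = 2*I*√3)
529/((-1688 + 371) + 1534) + r(W, -52)/S(-45) = 529/((-1688 + 371) + 1534) + (2*I*√3)/(-43) = 529/(-1317 + 1534) + (2*I*√3)*(-1/43) = 529/217 - 2*I*√3/43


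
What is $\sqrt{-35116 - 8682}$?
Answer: $i \sqrt{43798} \approx 209.28 i$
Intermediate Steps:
$\sqrt{-35116 - 8682} = \sqrt{-43798} = i \sqrt{43798}$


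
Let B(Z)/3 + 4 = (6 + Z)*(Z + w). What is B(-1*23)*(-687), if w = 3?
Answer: -692496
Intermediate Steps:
B(Z) = -12 + 3*(3 + Z)*(6 + Z) (B(Z) = -12 + 3*((6 + Z)*(Z + 3)) = -12 + 3*((6 + Z)*(3 + Z)) = -12 + 3*((3 + Z)*(6 + Z)) = -12 + 3*(3 + Z)*(6 + Z))
B(-1*23)*(-687) = (42 + 3*(-1*23)**2 + 27*(-1*23))*(-687) = (42 + 3*(-23)**2 + 27*(-23))*(-687) = (42 + 3*529 - 621)*(-687) = (42 + 1587 - 621)*(-687) = 1008*(-687) = -692496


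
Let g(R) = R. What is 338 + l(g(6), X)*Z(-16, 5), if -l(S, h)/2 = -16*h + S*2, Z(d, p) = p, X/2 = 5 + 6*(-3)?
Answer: -3942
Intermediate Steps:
X = -26 (X = 2*(5 + 6*(-3)) = 2*(5 - 18) = 2*(-13) = -26)
l(S, h) = -4*S + 32*h (l(S, h) = -2*(-16*h + S*2) = -2*(-16*h + 2*S) = -4*S + 32*h)
338 + l(g(6), X)*Z(-16, 5) = 338 + (-4*6 + 32*(-26))*5 = 338 + (-24 - 832)*5 = 338 - 856*5 = 338 - 4280 = -3942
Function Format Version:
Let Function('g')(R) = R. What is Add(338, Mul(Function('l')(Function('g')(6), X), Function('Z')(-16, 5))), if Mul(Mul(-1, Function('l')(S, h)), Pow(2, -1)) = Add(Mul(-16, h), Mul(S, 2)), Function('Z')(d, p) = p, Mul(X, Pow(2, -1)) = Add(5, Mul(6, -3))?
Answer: -3942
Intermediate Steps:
X = -26 (X = Mul(2, Add(5, Mul(6, -3))) = Mul(2, Add(5, -18)) = Mul(2, -13) = -26)
Function('l')(S, h) = Add(Mul(-4, S), Mul(32, h)) (Function('l')(S, h) = Mul(-2, Add(Mul(-16, h), Mul(S, 2))) = Mul(-2, Add(Mul(-16, h), Mul(2, S))) = Add(Mul(-4, S), Mul(32, h)))
Add(338, Mul(Function('l')(Function('g')(6), X), Function('Z')(-16, 5))) = Add(338, Mul(Add(Mul(-4, 6), Mul(32, -26)), 5)) = Add(338, Mul(Add(-24, -832), 5)) = Add(338, Mul(-856, 5)) = Add(338, -4280) = -3942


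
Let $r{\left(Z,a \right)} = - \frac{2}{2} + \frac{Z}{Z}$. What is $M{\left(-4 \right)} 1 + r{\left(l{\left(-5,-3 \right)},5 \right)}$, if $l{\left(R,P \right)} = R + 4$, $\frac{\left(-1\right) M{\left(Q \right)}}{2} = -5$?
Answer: $10$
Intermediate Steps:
$M{\left(Q \right)} = 10$ ($M{\left(Q \right)} = \left(-2\right) \left(-5\right) = 10$)
$l{\left(R,P \right)} = 4 + R$
$r{\left(Z,a \right)} = 0$ ($r{\left(Z,a \right)} = \left(-2\right) \frac{1}{2} + 1 = -1 + 1 = 0$)
$M{\left(-4 \right)} 1 + r{\left(l{\left(-5,-3 \right)},5 \right)} = 10 \cdot 1 + 0 = 10 + 0 = 10$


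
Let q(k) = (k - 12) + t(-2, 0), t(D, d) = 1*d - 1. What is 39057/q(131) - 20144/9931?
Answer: 385498075/1171858 ≈ 328.96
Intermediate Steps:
t(D, d) = -1 + d (t(D, d) = d - 1 = -1 + d)
q(k) = -13 + k (q(k) = (k - 12) + (-1 + 0) = (-12 + k) - 1 = -13 + k)
39057/q(131) - 20144/9931 = 39057/(-13 + 131) - 20144/9931 = 39057/118 - 20144*1/9931 = 39057*(1/118) - 20144/9931 = 39057/118 - 20144/9931 = 385498075/1171858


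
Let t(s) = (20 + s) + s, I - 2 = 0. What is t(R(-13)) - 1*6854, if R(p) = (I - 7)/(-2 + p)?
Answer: -20500/3 ≈ -6833.3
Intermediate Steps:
I = 2 (I = 2 + 0 = 2)
R(p) = -5/(-2 + p) (R(p) = (2 - 7)/(-2 + p) = -5/(-2 + p))
t(s) = 20 + 2*s
t(R(-13)) - 1*6854 = (20 + 2*(-5/(-2 - 13))) - 1*6854 = (20 + 2*(-5/(-15))) - 6854 = (20 + 2*(-5*(-1/15))) - 6854 = (20 + 2*(1/3)) - 6854 = (20 + 2/3) - 6854 = 62/3 - 6854 = -20500/3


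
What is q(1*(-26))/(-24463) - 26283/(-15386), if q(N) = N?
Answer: 643361065/376387718 ≈ 1.7093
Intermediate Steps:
q(1*(-26))/(-24463) - 26283/(-15386) = (1*(-26))/(-24463) - 26283/(-15386) = -26*(-1/24463) - 26283*(-1/15386) = 26/24463 + 26283/15386 = 643361065/376387718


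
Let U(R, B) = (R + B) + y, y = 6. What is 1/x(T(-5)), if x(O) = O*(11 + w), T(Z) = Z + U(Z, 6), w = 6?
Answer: 1/34 ≈ 0.029412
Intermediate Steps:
U(R, B) = 6 + B + R (U(R, B) = (R + B) + 6 = (B + R) + 6 = 6 + B + R)
T(Z) = 12 + 2*Z (T(Z) = Z + (6 + 6 + Z) = Z + (12 + Z) = 12 + 2*Z)
x(O) = 17*O (x(O) = O*(11 + 6) = O*17 = 17*O)
1/x(T(-5)) = 1/(17*(12 + 2*(-5))) = 1/(17*(12 - 10)) = 1/(17*2) = 1/34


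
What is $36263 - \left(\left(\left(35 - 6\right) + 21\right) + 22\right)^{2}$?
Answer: $31079$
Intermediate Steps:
$36263 - \left(\left(\left(35 - 6\right) + 21\right) + 22\right)^{2} = 36263 - \left(\left(29 + 21\right) + 22\right)^{2} = 36263 - \left(50 + 22\right)^{2} = 36263 - 72^{2} = 36263 - 5184 = 31079$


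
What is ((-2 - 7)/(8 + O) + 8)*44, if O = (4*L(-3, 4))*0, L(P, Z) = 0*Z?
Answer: 605/2 ≈ 302.50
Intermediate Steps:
L(P, Z) = 0
O = 0 (O = (4*0)*0 = 0*0 = 0)
((-2 - 7)/(8 + O) + 8)*44 = ((-2 - 7)/(8 + 0) + 8)*44 = (-9/8 + 8)*44 = (55/8)*44 = 605/2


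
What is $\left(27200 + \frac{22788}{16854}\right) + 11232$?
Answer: $\frac{107959286}{2809} \approx 38433.0$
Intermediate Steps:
$\left(27200 + \frac{22788}{16854}\right) + 11232 = \left(27200 + 22788 \cdot \frac{1}{16854}\right) + 11232 = \left(27200 + \frac{3798}{2809}\right) + 11232 = \frac{76408598}{2809} + 11232 = \frac{107959286}{2809}$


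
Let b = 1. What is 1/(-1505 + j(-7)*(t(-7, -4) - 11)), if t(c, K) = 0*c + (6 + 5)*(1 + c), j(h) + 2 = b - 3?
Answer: -1/1197 ≈ -0.00083542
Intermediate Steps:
j(h) = -4 (j(h) = -2 + (1 - 3) = -2 - 2 = -4)
t(c, K) = 11 + 11*c (t(c, K) = 0 + 11*(1 + c) = 0 + (11 + 11*c) = 11 + 11*c)
1/(-1505 + j(-7)*(t(-7, -4) - 11)) = 1/(-1505 - 4*((11 + 11*(-7)) - 11)) = 1/(-1505 - 4*((11 - 77) - 11)) = 1/(-1505 - 4*(-66 - 11)) = 1/(-1505 - 4*(-77)) = 1/(-1505 + 308) = 1/(-1197) = -1/1197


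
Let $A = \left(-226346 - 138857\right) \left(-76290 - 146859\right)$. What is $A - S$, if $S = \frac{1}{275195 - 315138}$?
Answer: $\frac{3255142172877922}{39943} \approx 8.1495 \cdot 10^{10}$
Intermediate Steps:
$S = - \frac{1}{39943}$ ($S = \frac{1}{-39943} = - \frac{1}{39943} \approx -2.5036 \cdot 10^{-5}$)
$A = 81494684247$ ($A = \left(-365203\right) \left(-223149\right) = 81494684247$)
$A - S = 81494684247 - - \frac{1}{39943} = 81494684247 + \frac{1}{39943} = \frac{3255142172877922}{39943}$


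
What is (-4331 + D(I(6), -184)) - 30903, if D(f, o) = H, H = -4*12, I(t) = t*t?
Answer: -35282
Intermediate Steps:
I(t) = t²
H = -48
D(f, o) = -48
(-4331 + D(I(6), -184)) - 30903 = (-4331 - 48) - 30903 = -4379 - 30903 = -35282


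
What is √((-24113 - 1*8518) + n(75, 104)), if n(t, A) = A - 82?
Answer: I*√32609 ≈ 180.58*I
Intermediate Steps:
n(t, A) = -82 + A
√((-24113 - 1*8518) + n(75, 104)) = √((-24113 - 1*8518) + (-82 + 104)) = √((-24113 - 8518) + 22) = √(-32631 + 22) = √(-32609) = I*√32609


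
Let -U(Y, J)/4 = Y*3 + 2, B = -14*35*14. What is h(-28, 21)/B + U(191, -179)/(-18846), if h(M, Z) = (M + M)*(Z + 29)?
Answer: 244810/461727 ≈ 0.53020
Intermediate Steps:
B = -6860 (B = -490*14 = -6860)
U(Y, J) = -8 - 12*Y (U(Y, J) = -4*(Y*3 + 2) = -4*(3*Y + 2) = -4*(2 + 3*Y) = -8 - 12*Y)
h(M, Z) = 2*M*(29 + Z) (h(M, Z) = (2*M)*(29 + Z) = 2*M*(29 + Z))
h(-28, 21)/B + U(191, -179)/(-18846) = (2*(-28)*(29 + 21))/(-6860) + (-8 - 12*191)/(-18846) = (2*(-28)*50)*(-1/6860) + (-8 - 2292)*(-1/18846) = -2800*(-1/6860) - 2300*(-1/18846) = 20/49 + 1150/9423 = 244810/461727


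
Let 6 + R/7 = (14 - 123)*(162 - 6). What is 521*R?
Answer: -62035470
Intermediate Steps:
R = -119070 (R = -42 + 7*((14 - 123)*(162 - 6)) = -42 + 7*(-109*156) = -42 + 7*(-17004) = -42 - 119028 = -119070)
521*R = 521*(-119070) = -62035470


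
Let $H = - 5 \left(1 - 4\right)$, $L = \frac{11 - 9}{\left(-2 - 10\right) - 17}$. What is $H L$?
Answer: $- \frac{30}{29} \approx -1.0345$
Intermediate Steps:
$L = - \frac{2}{29}$ ($L = \frac{2}{-12 - 17} = \frac{2}{-29} = 2 \left(- \frac{1}{29}\right) = - \frac{2}{29} \approx -0.068966$)
$H = 15$ ($H = \left(-5\right) \left(-3\right) = 15$)
$H L = 15 \left(- \frac{2}{29}\right) = - \frac{30}{29}$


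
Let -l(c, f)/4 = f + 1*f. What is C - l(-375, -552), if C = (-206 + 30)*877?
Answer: -158768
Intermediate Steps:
l(c, f) = -8*f (l(c, f) = -4*(f + 1*f) = -4*(f + f) = -8*f)
C = -154352 (C = -176*877 = -154352)
C - l(-375, -552) = -154352 - (-8)*(-552) = -154352 - 1*4416 = -154352 - 4416 = -158768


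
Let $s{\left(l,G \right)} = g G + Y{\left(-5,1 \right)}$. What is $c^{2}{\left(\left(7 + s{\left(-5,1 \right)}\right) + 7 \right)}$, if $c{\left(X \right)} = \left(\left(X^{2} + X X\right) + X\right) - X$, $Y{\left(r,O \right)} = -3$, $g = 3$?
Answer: $153664$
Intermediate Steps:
$s{\left(l,G \right)} = -3 + 3 G$ ($s{\left(l,G \right)} = 3 G - 3 = -3 + 3 G$)
$c{\left(X \right)} = 2 X^{2}$ ($c{\left(X \right)} = \left(\left(X^{2} + X^{2}\right) + X\right) - X = \left(2 X^{2} + X\right) - X = \left(X + 2 X^{2}\right) - X = 2 X^{2}$)
$c^{2}{\left(\left(7 + s{\left(-5,1 \right)}\right) + 7 \right)} = \left(2 \left(\left(7 + \left(-3 + 3 \cdot 1\right)\right) + 7\right)^{2}\right)^{2} = \left(2 \left(\left(7 + \left(-3 + 3\right)\right) + 7\right)^{2}\right)^{2} = \left(2 \left(\left(7 + 0\right) + 7\right)^{2}\right)^{2} = \left(2 \left(7 + 7\right)^{2}\right)^{2} = \left(2 \cdot 14^{2}\right)^{2} = \left(2 \cdot 196\right)^{2} = 392^{2} = 153664$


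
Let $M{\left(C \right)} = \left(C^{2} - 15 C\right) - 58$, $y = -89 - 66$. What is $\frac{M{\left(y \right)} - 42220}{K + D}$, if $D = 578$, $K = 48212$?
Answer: $- \frac{7964}{24395} \approx -0.32646$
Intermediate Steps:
$y = -155$ ($y = -89 - 66 = -155$)
$M{\left(C \right)} = -58 + C^{2} - 15 C$
$\frac{M{\left(y \right)} - 42220}{K + D} = \frac{\left(-58 + \left(-155\right)^{2} - -2325\right) - 42220}{48212 + 578} = \frac{\left(-58 + 24025 + 2325\right) - 42220}{48790} = \left(26292 - 42220\right) \frac{1}{48790} = \left(-15928\right) \frac{1}{48790} = - \frac{7964}{24395}$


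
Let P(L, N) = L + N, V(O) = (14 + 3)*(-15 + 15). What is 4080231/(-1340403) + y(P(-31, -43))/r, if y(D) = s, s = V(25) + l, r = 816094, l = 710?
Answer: -554816725264/182315807647 ≈ -3.0432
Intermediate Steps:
V(O) = 0 (V(O) = 17*0 = 0)
s = 710 (s = 0 + 710 = 710)
y(D) = 710
4080231/(-1340403) + y(P(-31, -43))/r = 4080231/(-1340403) + 710/816094 = 4080231*(-1/1340403) + 710*(1/816094) = -1360077/446801 + 355/408047 = -554816725264/182315807647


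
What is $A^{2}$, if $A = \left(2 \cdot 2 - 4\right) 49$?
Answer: $0$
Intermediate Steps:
$A = 0$ ($A = \left(4 - 4\right) 49 = 0 \cdot 49 = 0$)
$A^{2} = 0^{2} = 0$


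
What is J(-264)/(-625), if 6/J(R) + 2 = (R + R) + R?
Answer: 3/248125 ≈ 1.2091e-5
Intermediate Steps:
J(R) = 6/(-2 + 3*R) (J(R) = 6/(-2 + ((R + R) + R)) = 6/(-2 + (2*R + R)) = 6/(-2 + 3*R))
J(-264)/(-625) = (6/(-2 + 3*(-264)))/(-625) = (6/(-2 - 792))*(-1/625) = (6/(-794))*(-1/625) = (6*(-1/794))*(-1/625) = -3/397*(-1/625) = 3/248125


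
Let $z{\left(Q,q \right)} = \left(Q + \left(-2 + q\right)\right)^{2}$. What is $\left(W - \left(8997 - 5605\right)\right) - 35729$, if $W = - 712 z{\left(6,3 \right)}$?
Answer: $-74009$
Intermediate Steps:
$z{\left(Q,q \right)} = \left(-2 + Q + q\right)^{2}$
$W = -34888$ ($W = - 712 \left(-2 + 6 + 3\right)^{2} = - 712 \cdot 7^{2} = \left(-712\right) 49 = -34888$)
$\left(W - \left(8997 - 5605\right)\right) - 35729 = \left(-34888 - \left(8997 - 5605\right)\right) - 35729 = \left(-34888 - 3392\right) - 35729 = -38280 - 35729 = -74009$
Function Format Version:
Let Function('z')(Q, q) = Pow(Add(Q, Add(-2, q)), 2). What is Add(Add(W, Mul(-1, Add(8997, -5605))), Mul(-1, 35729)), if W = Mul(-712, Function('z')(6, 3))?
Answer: -74009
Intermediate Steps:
Function('z')(Q, q) = Pow(Add(-2, Q, q), 2)
W = -34888 (W = Mul(-712, Pow(Add(-2, 6, 3), 2)) = Mul(-712, Pow(7, 2)) = Mul(-712, 49) = -34888)
Add(Add(W, Mul(-1, Add(8997, -5605))), Mul(-1, 35729)) = Add(Add(-34888, Mul(-1, Add(8997, -5605))), Mul(-1, 35729)) = Add(Add(-34888, Mul(-1, 3392)), -35729) = Add(Add(-34888, -3392), -35729) = Add(-38280, -35729) = -74009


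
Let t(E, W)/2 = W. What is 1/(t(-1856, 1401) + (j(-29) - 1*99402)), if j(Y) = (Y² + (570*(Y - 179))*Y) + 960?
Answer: 1/3343441 ≈ 2.9909e-7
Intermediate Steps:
t(E, W) = 2*W
j(Y) = 960 + Y² + Y*(-102030 + 570*Y) (j(Y) = (Y² + (570*(-179 + Y))*Y) + 960 = (Y² + (-102030 + 570*Y)*Y) + 960 = (Y² + Y*(-102030 + 570*Y)) + 960 = 960 + Y² + Y*(-102030 + 570*Y))
1/(t(-1856, 1401) + (j(-29) - 1*99402)) = 1/(2*1401 + ((960 - 102030*(-29) + 571*(-29)²) - 1*99402)) = 1/(2802 + ((960 + 2958870 + 571*841) - 99402)) = 1/(2802 + ((960 + 2958870 + 480211) - 99402)) = 1/(2802 + (3440041 - 99402)) = 1/(2802 + 3340639) = 1/3343441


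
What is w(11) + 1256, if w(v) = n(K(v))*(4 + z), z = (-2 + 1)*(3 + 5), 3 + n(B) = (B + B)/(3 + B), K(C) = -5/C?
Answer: 8886/7 ≈ 1269.4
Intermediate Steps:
n(B) = -3 + 2*B/(3 + B) (n(B) = -3 + (B + B)/(3 + B) = -3 + (2*B)/(3 + B) = -3 + 2*B/(3 + B))
z = -8 (z = -1*8 = -8)
w(v) = -4*(-9 + 5/v)/(3 - 5/v) (w(v) = ((-9 - (-5)/v)/(3 - 5/v))*(4 - 8) = ((-9 + 5/v)/(3 - 5/v))*(-4) = -4*(-9 + 5/v)/(3 - 5/v))
w(11) + 1256 = 4*(-5 + 9*11)/(-5 + 3*11) + 1256 = 4*(-5 + 99)/(-5 + 33) + 1256 = 4*94/28 + 1256 = 4*(1/28)*94 + 1256 = 94/7 + 1256 = 8886/7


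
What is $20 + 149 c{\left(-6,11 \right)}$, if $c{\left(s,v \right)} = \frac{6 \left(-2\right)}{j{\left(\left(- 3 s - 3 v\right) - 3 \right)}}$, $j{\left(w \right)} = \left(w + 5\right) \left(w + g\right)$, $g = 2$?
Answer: $\frac{593}{52} \approx 11.404$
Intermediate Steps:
$j{\left(w \right)} = \left(2 + w\right) \left(5 + w\right)$ ($j{\left(w \right)} = \left(w + 5\right) \left(w + 2\right) = \left(5 + w\right) \left(2 + w\right) = \left(2 + w\right) \left(5 + w\right)$)
$c{\left(s,v \right)} = - \frac{12}{-11 + \left(-3 - 3 s - 3 v\right)^{2} - 21 s - 21 v}$ ($c{\left(s,v \right)} = \frac{6 \left(-2\right)}{10 + \left(\left(- 3 s - 3 v\right) - 3\right)^{2} + 7 \left(\left(- 3 s - 3 v\right) - 3\right)} = - \frac{12}{10 + \left(-3 - 3 s - 3 v\right)^{2} + 7 \left(-3 - 3 s - 3 v\right)} = - \frac{12}{10 + \left(-3 - 3 s - 3 v\right)^{2} - \left(21 + 21 s + 21 v\right)} = - \frac{12}{-11 + \left(-3 - 3 s - 3 v\right)^{2} - 21 s - 21 v}$)
$20 + 149 c{\left(-6,11 \right)} = 20 + 149 \frac{12}{11 - 9 \left(1 - 6 + 11\right)^{2} + 21 \left(-6\right) + 21 \cdot 11} = 20 + 149 \frac{12}{11 - 9 \cdot 6^{2} - 126 + 231} = 20 + 149 \frac{12}{11 - 324 - 126 + 231} = 20 + 149 \frac{12}{-208} = 20 + 149 \cdot 12 \left(- \frac{1}{208}\right) = 20 + 149 \left(- \frac{3}{52}\right) = 20 - \frac{447}{52} = \frac{593}{52}$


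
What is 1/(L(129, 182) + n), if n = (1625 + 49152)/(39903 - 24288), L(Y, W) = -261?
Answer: -15615/4024738 ≈ -0.0038798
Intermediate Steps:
n = 50777/15615 ≈ 3.2518
1/(L(129, 182) + n) = 1/(-261 + 50777/15615) = 1/(-4024738/15615) = -15615/4024738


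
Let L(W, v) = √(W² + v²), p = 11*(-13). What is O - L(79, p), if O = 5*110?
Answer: 550 - √26690 ≈ 386.63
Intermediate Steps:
p = -143
O = 550
O - L(79, p) = 550 - √(79² + (-143)²) = 550 - √(6241 + 20449) = 550 - √26690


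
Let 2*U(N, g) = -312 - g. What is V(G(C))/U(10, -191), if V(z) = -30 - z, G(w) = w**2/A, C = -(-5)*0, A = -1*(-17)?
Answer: 60/121 ≈ 0.49587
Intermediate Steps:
U(N, g) = -156 - g/2 (U(N, g) = (-312 - g)/2 = -156 - g/2)
A = 17
C = 0 (C = -1*0 = 0)
G(w) = w**2/17
V(G(C))/U(10, -191) = (-30 - 0**2/17)/(-156 - 1/2*(-191)) = (-30 - 0/17)/(-156 + 191/2) = (-30 - 1*0)/(-121/2) = (-30 + 0)*(-2/121) = -30*(-2/121) = 60/121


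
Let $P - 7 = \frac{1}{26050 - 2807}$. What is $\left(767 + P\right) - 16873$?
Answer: $- \frac{374189056}{23243} \approx -16099.0$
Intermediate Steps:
$P = \frac{162702}{23243}$ ($P = 7 + \frac{1}{26050 - 2807} = 7 + \frac{1}{23243} = \frac{162702}{23243} \approx 7.0$)
$\left(767 + P\right) - 16873 = \left(767 + \frac{162702}{23243}\right) - 16873 = \frac{17990083}{23243} - 16873 = - \frac{374189056}{23243}$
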